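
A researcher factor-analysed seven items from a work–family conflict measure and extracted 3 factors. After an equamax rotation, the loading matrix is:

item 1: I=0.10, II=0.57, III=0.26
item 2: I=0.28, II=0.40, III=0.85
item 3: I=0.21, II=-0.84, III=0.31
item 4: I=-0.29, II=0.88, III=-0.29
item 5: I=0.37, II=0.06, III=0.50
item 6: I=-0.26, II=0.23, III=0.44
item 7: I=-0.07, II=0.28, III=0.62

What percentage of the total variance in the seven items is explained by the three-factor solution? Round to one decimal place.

Communalities: 0.4025, 0.9609, 0.8458, 0.9426, 0.3905, 0.3141, 0.4677; Σh² = 4.3241.
Total variance with 7 standardized items is 7, so the solution explains 4.3241/7 = 0.6177 = 61.77%.

61.8%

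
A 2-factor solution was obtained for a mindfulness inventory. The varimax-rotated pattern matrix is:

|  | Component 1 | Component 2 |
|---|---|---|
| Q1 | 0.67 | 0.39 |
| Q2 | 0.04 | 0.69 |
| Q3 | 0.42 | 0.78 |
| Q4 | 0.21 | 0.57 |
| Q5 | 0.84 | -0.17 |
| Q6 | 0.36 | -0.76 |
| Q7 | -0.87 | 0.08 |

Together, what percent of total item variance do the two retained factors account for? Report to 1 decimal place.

63.4%

Communalities: 0.6010, 0.4777, 0.7848, 0.3690, 0.7345, 0.7072, 0.7633; Σh² = 4.4375.
Total variance with 7 standardized items is 7, so the solution explains 4.4375/7 = 0.6339 = 63.39%.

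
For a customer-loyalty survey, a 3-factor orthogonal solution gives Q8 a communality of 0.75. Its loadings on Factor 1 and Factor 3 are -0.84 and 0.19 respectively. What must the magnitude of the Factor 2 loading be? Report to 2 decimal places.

Under orthogonal rotation h² = Σλ², so λ_Factor 2² = h² − (0.7417) = 0.75 − 0.7417 = 0.0083.
|λ| = √0.0083 = 0.0911.

0.09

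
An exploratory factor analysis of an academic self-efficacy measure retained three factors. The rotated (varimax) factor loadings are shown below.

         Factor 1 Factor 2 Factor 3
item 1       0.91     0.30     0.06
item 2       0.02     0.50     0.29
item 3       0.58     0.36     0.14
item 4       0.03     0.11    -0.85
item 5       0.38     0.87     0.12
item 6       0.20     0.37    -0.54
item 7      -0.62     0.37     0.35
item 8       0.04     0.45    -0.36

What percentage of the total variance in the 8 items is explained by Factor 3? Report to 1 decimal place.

SS loadings for Factor 3 = 0.06² + 0.29² + 0.14² + (-0.85)² + 0.12² + (-0.54)² + 0.35² + (-0.36)² = 1.3879
With 8 standardized items, total variance = 8. Proportion = 1.3879/8 = 0.1735 → 17.35%.

17.3%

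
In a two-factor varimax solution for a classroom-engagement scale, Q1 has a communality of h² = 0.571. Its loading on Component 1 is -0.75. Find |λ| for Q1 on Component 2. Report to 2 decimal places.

0.09

Under orthogonal rotation h² = Σλ², so λ_Component 2² = h² − (0.5625) = 0.571 − 0.5625 = 0.0085.
|λ| = √0.0085 = 0.0922.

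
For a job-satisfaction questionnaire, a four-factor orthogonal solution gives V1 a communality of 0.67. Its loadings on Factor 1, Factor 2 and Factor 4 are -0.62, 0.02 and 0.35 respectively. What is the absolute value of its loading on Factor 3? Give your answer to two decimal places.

0.40

Under orthogonal rotation h² = Σλ², so λ_Factor 3² = h² − (0.5073) = 0.67 − 0.5073 = 0.1627.
|λ| = √0.1627 = 0.4034.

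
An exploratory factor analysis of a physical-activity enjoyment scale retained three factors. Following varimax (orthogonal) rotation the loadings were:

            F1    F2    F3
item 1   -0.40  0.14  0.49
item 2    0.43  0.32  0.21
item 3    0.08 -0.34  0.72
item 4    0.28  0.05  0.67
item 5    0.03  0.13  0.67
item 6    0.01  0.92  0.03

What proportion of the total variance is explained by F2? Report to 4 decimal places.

SS loadings for F2 = 0.14² + 0.32² + (-0.34)² + 0.05² + 0.13² + 0.92² = 1.1034
Proportion of variance = 1.1034 / 6 = 0.1839.

0.1839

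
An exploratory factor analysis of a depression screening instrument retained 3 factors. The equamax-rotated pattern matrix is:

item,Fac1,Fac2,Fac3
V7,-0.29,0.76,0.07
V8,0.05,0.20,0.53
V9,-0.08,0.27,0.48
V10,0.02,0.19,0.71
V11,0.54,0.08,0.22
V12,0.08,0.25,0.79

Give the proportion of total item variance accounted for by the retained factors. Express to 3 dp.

Communalities: 0.6666, 0.3234, 0.3097, 0.5406, 0.3464, 0.6930; Σh² = 2.8797.
Total variance with 6 standardized items is 6, so the solution explains 2.8797/6 = 0.4800.

0.480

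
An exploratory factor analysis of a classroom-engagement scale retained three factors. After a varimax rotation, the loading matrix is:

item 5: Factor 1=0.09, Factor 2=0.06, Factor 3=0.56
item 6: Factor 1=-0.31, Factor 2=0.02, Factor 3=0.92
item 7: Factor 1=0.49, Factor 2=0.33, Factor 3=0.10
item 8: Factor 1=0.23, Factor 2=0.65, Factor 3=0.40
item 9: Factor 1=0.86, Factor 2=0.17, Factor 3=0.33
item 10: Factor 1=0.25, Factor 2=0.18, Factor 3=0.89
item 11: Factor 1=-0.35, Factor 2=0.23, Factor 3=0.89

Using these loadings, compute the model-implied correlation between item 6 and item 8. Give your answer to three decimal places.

r̂ = Σ λ_i·λ_j across factors = (-0.31)(0.23) + (0.02)(0.65) + (0.92)(0.40)
  = -0.0713 +0.0130 +0.3680 = 0.3097

0.310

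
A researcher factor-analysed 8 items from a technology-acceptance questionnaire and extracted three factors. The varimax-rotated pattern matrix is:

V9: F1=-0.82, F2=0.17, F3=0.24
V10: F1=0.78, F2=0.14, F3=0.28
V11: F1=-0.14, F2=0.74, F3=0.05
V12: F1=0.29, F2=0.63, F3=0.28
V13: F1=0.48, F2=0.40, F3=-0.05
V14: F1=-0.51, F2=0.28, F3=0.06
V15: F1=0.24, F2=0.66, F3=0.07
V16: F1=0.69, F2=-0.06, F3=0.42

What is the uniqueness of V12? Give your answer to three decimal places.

0.441

h² = 0.29² + 0.63² + 0.28² = 0.0841 + 0.3969 + 0.0784 = 0.5594
Uniqueness u² = 1 − h² = 1 − 0.5594 = 0.4406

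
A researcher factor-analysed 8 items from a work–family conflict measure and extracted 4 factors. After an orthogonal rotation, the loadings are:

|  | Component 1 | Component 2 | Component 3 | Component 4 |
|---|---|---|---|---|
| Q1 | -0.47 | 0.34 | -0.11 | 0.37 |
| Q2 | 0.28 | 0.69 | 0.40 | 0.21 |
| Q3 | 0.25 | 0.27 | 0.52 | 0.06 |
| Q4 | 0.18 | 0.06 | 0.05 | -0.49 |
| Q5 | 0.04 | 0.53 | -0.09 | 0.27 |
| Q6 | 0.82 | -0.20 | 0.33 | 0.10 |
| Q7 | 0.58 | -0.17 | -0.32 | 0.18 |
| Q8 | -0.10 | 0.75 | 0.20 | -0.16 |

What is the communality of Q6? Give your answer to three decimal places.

0.831

h² = 0.82² + (-0.20)² + 0.33² + 0.10² = 0.6724 + 0.0400 + 0.1089 + 0.0100 = 0.8313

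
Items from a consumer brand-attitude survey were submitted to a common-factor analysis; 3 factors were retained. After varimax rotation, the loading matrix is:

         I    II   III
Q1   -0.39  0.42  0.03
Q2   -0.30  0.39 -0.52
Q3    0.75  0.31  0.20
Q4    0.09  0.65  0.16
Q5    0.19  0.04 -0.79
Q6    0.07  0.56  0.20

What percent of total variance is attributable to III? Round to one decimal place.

16.7%

SS loadings for III = 0.03² + (-0.52)² + 0.20² + 0.16² + (-0.79)² + 0.20² = 1.0010
With 6 standardized items, total variance = 6. Proportion = 1.0010/6 = 0.1668 → 16.68%.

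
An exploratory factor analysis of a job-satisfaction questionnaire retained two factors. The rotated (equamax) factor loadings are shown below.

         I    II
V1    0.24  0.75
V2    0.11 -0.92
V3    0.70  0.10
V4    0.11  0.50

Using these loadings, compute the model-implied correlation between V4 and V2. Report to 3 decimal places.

-0.448

r̂ = Σ λ_i·λ_j across factors = (0.11)(0.11) + (0.50)(-0.92)
  = +0.0121 -0.4600 = -0.4479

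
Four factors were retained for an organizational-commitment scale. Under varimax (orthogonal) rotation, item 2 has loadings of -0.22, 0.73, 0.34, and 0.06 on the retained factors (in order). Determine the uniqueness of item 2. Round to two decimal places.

h² = (-0.22)² + 0.73² + 0.34² + 0.06² = 0.0484 + 0.5329 + 0.1156 + 0.0036 = 0.7005
Uniqueness u² = 1 − h² = 1 − 0.7005 = 0.2995

0.30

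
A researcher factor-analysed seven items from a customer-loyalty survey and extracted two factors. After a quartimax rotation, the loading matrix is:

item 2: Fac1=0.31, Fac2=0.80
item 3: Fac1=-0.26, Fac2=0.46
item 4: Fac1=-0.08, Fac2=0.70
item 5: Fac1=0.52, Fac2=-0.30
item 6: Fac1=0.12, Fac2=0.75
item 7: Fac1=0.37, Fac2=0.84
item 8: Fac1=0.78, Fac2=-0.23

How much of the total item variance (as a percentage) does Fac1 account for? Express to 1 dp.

SS loadings for Fac1 = 0.31² + (-0.26)² + (-0.08)² + 0.52² + 0.12² + 0.37² + 0.78² = 1.2002
With 7 standardized items, total variance = 7. Proportion = 1.2002/7 = 0.1715 → 17.15%.

17.1%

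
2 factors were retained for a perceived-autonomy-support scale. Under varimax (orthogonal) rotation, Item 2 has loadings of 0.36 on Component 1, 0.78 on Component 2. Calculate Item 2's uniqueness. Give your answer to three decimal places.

h² = 0.36² + 0.78² = 0.1296 + 0.6084 = 0.7380
Uniqueness u² = 1 − h² = 1 − 0.7380 = 0.2620

0.262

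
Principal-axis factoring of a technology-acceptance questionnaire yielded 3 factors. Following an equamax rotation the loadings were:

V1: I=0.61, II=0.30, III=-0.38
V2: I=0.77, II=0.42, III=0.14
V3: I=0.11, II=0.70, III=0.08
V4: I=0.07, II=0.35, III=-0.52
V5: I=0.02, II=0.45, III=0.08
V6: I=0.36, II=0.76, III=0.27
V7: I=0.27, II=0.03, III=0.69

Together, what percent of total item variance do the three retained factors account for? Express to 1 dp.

SS loadings by factor: 1.1849, 1.6599, 0.9962; total = 3.8410.
Total variance with 7 standardized items is 7, so the solution explains 3.8410/7 = 0.5487 = 54.87%.

54.9%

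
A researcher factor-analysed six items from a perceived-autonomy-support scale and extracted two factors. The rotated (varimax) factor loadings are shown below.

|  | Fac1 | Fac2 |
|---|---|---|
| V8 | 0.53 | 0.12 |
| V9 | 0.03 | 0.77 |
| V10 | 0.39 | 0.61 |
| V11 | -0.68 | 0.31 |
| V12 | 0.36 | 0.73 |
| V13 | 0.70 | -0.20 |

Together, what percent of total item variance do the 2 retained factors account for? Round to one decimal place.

SS loadings by factor: 1.5159, 1.6484; total = 3.1643.
Total variance with 6 standardized items is 6, so the solution explains 3.1643/6 = 0.5274 = 52.74%.

52.7%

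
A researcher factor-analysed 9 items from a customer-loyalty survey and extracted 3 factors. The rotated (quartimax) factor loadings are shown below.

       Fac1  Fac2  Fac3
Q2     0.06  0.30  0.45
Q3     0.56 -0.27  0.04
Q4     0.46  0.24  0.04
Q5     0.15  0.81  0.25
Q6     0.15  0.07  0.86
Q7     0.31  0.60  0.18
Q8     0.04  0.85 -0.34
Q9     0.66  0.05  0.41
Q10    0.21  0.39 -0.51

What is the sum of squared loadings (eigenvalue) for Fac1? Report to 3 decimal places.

1.151

SS loadings for Fac1 = 0.06² + 0.56² + 0.46² + 0.15² + 0.15² + 0.31² + 0.04² + 0.66² + 0.21² = 0.0036 + 0.3136 + 0.2116 + 0.0225 + 0.0225 + 0.0961 + 0.0016 + 0.4356 + 0.0441 = 1.1512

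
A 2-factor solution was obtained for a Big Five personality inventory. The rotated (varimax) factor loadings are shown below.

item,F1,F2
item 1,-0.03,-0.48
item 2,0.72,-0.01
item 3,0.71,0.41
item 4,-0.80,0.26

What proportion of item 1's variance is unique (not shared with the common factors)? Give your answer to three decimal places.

h² = (-0.03)² + (-0.48)² = 0.0009 + 0.2304 = 0.2313
Uniqueness u² = 1 − h² = 1 − 0.2313 = 0.7687

0.769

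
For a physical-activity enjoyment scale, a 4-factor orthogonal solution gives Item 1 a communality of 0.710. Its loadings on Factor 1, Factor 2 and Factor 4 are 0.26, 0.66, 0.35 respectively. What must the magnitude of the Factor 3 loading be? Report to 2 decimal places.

0.29

Under orthogonal rotation h² = Σλ², so λ_Factor 3² = h² − (0.6257) = 0.710 − 0.6257 = 0.0843.
|λ| = √0.0843 = 0.2903.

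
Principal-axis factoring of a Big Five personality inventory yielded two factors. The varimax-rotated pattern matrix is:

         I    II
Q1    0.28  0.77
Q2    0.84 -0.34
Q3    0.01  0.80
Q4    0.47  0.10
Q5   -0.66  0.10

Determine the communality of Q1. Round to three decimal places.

h² = 0.28² + 0.77² = 0.0784 + 0.5929 = 0.6713

0.671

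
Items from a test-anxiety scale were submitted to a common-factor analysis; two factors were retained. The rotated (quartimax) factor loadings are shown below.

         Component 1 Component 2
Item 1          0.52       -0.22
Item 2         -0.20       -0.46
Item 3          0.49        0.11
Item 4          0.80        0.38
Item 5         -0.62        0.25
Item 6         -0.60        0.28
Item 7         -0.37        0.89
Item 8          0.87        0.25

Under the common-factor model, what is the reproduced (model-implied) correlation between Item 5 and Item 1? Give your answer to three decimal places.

r̂ = Σ λ_i·λ_j across factors = (-0.62)(0.52) + (0.25)(-0.22)
  = -0.3224 -0.0550 = -0.3774

-0.377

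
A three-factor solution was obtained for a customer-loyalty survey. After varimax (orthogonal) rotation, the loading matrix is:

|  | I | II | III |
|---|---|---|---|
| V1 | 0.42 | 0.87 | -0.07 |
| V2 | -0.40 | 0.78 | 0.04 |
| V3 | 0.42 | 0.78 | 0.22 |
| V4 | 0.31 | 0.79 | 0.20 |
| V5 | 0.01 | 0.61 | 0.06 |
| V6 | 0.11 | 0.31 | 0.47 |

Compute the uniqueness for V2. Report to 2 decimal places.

0.23

h² = (-0.40)² + 0.78² + 0.04² = 0.1600 + 0.6084 + 0.0016 = 0.7700
Uniqueness u² = 1 − h² = 1 − 0.7700 = 0.2300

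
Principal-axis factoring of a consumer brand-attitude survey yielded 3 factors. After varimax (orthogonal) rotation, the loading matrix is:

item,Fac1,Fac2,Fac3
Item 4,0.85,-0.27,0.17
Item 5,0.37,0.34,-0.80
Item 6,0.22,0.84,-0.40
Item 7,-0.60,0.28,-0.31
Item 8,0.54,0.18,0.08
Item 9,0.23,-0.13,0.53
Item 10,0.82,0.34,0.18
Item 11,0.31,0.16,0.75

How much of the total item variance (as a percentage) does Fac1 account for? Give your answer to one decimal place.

29.8%

SS loadings for Fac1 = 0.85² + 0.37² + 0.22² + (-0.60)² + 0.54² + 0.23² + 0.82² + 0.31² = 2.3808
With 8 standardized items, total variance = 8. Proportion = 2.3808/8 = 0.2976 → 29.76%.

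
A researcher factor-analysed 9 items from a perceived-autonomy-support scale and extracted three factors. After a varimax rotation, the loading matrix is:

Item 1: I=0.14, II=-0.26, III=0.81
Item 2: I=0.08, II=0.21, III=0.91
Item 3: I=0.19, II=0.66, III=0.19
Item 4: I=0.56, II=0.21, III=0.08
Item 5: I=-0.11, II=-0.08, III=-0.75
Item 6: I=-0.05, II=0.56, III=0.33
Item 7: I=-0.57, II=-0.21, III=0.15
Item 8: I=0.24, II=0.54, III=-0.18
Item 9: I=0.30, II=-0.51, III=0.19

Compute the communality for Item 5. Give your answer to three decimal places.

h² = (-0.11)² + (-0.08)² + (-0.75)² = 0.0121 + 0.0064 + 0.5625 = 0.5810

0.581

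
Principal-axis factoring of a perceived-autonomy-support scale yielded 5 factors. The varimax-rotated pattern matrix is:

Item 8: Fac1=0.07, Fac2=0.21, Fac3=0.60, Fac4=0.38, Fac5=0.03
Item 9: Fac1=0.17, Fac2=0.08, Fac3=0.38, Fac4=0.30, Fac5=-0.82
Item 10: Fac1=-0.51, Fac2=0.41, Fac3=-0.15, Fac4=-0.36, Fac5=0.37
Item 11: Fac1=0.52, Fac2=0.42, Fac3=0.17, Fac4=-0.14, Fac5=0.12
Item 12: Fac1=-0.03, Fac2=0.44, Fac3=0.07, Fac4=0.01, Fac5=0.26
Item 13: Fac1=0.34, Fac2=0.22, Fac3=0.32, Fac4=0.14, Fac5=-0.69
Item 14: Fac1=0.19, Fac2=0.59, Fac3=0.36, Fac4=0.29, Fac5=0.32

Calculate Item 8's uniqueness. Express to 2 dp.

0.45

h² = 0.07² + 0.21² + 0.60² + 0.38² + 0.03² = 0.0049 + 0.0441 + 0.3600 + 0.1444 + 0.0009 = 0.5543
Uniqueness u² = 1 − h² = 1 − 0.5543 = 0.4457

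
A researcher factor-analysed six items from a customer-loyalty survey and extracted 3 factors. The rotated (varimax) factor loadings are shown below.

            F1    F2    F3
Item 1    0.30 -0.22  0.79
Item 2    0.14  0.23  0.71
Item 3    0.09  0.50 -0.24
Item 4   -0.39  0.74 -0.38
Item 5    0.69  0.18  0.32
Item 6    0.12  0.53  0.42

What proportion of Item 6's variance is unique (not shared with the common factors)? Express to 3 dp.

h² = 0.12² + 0.53² + 0.42² = 0.0144 + 0.2809 + 0.1764 = 0.4717
Uniqueness u² = 1 − h² = 1 − 0.4717 = 0.5283

0.528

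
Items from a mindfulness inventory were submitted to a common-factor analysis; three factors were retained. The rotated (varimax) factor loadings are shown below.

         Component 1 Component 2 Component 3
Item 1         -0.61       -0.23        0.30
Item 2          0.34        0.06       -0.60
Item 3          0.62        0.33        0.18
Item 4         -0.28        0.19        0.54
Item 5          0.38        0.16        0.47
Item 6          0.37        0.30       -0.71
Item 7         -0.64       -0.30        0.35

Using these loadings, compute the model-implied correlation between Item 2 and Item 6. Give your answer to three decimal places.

0.570

r̂ = Σ λ_i·λ_j across factors = (0.34)(0.37) + (0.06)(0.30) + (-0.60)(-0.71)
  = +0.1258 +0.0180 +0.4260 = 0.5698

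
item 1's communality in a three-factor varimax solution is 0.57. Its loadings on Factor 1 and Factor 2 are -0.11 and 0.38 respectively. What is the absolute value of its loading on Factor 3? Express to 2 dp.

Under orthogonal rotation h² = Σλ², so λ_Factor 3² = h² − (0.1565) = 0.57 − 0.1565 = 0.4135.
|λ| = √0.4135 = 0.6430.

0.64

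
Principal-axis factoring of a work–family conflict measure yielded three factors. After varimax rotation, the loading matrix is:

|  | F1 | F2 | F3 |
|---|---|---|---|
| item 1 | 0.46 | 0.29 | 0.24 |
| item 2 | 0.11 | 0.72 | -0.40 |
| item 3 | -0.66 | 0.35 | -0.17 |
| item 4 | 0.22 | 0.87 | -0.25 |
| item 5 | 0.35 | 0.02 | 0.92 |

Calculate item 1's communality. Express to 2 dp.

0.35

h² = 0.46² + 0.29² + 0.24² = 0.2116 + 0.0841 + 0.0576 = 0.3533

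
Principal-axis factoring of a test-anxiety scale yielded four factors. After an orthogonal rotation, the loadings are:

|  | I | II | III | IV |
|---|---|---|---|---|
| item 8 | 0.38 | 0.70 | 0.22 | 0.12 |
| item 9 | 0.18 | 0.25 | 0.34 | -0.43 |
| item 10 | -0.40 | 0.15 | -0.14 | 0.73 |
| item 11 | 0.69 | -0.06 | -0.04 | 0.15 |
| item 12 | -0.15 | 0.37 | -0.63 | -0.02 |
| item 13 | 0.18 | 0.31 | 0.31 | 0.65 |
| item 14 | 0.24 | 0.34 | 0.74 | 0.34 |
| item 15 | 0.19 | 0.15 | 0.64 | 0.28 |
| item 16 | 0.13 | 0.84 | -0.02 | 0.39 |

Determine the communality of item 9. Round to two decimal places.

h² = 0.18² + 0.25² + 0.34² + (-0.43)² = 0.0324 + 0.0625 + 0.1156 + 0.1849 = 0.3954

0.40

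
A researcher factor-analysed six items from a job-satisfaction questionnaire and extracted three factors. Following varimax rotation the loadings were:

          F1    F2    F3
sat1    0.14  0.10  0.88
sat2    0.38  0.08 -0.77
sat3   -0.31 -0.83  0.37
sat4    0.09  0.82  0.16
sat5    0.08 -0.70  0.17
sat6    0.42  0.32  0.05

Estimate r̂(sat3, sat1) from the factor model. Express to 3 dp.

r̂ = Σ λ_i·λ_j across factors = (-0.31)(0.14) + (-0.83)(0.10) + (0.37)(0.88)
  = -0.0434 -0.0830 +0.3256 = 0.1992

0.199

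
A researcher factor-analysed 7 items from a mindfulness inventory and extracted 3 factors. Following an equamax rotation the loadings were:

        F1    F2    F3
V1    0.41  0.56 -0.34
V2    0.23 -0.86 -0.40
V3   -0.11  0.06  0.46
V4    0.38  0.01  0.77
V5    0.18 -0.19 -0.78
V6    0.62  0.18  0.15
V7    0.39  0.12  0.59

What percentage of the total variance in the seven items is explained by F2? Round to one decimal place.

16.3%

SS loadings for F2 = 0.56² + (-0.86)² + 0.06² + 0.01² + (-0.19)² + 0.18² + 0.12² = 1.1398
With 7 standardized items, total variance = 7. Proportion = 1.1398/7 = 0.1628 → 16.28%.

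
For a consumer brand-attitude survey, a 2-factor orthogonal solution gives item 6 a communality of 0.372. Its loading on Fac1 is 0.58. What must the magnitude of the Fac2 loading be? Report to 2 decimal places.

Under orthogonal rotation h² = Σλ², so λ_Fac2² = h² − (0.3364) = 0.372 − 0.3364 = 0.0356.
|λ| = √0.0356 = 0.1887.

0.19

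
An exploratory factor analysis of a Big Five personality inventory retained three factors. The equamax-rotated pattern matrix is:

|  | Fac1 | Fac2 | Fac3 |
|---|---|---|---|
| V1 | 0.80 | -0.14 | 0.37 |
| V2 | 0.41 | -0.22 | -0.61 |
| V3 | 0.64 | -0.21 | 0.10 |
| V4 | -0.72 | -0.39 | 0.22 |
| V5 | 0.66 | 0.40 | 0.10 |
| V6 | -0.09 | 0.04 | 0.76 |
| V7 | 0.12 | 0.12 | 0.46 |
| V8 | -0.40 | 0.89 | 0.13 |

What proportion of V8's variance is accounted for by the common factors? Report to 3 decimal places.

h² = (-0.40)² + 0.89² + 0.13² = 0.1600 + 0.7921 + 0.0169 = 0.9690

0.969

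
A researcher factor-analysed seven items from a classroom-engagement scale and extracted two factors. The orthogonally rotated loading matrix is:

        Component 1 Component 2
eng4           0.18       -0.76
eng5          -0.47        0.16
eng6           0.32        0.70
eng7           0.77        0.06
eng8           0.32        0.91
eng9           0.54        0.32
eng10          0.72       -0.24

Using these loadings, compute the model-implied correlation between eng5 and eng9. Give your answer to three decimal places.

r̂ = Σ λ_i·λ_j across factors = (-0.47)(0.54) + (0.16)(0.32)
  = -0.2538 +0.0512 = -0.2026

-0.203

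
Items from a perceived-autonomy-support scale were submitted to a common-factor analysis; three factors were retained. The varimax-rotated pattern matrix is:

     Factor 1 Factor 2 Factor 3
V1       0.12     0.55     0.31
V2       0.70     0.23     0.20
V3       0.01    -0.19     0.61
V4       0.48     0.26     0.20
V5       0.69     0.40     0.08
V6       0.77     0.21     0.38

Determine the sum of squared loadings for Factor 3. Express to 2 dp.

0.70

SS loadings for Factor 3 = 0.31² + 0.20² + 0.61² + 0.20² + 0.08² + 0.38² = 0.0961 + 0.0400 + 0.3721 + 0.0400 + 0.0064 + 0.1444 = 0.6990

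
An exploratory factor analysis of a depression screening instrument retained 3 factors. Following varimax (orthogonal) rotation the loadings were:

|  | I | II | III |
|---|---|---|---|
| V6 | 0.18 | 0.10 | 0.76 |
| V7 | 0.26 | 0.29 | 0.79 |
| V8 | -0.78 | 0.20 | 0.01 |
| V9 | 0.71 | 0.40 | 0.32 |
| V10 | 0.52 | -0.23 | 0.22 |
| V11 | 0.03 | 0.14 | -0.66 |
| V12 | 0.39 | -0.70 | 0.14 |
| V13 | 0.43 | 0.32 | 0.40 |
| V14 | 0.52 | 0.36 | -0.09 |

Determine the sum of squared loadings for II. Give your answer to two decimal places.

1.09

SS loadings for II = 0.10² + 0.29² + 0.20² + 0.40² + (-0.23)² + 0.14² + (-0.70)² + 0.32² + 0.36² = 0.0100 + 0.0841 + 0.0400 + 0.1600 + 0.0529 + 0.0196 + 0.4900 + 0.1024 + 0.1296 = 1.0886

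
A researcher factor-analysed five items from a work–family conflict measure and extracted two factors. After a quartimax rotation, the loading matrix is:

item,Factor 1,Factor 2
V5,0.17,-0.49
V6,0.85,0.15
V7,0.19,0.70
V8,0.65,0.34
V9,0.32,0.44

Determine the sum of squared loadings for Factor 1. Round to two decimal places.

SS loadings for Factor 1 = 0.17² + 0.85² + 0.19² + 0.65² + 0.32² = 0.0289 + 0.7225 + 0.0361 + 0.4225 + 0.1024 = 1.3124

1.31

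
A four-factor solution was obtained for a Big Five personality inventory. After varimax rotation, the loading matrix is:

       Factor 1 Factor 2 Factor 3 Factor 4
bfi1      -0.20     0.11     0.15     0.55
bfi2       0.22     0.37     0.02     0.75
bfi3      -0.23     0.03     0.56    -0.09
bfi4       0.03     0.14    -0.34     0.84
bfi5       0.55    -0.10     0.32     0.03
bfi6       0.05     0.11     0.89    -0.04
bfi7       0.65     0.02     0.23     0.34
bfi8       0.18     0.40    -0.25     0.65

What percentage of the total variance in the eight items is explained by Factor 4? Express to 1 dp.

SS loadings for Factor 4 = 0.55² + 0.75² + (-0.09)² + 0.84² + 0.03² + (-0.04)² + 0.34² + 0.65² = 2.1193
With 8 standardized items, total variance = 8. Proportion = 2.1193/8 = 0.2649 → 26.49%.

26.5%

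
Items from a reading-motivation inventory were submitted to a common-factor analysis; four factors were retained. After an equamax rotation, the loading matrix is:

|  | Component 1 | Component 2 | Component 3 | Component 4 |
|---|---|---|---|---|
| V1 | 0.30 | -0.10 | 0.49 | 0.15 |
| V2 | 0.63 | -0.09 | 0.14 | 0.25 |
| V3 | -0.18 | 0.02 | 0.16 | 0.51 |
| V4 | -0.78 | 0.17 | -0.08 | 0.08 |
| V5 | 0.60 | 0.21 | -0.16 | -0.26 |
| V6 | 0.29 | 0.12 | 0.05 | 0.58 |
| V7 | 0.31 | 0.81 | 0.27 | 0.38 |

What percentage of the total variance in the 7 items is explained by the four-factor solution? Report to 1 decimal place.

53.2%

SS loadings by factor: 1.6679, 0.7620, 0.3927, 0.8999; total = 3.7225.
Total variance with 7 standardized items is 7, so the solution explains 3.7225/7 = 0.5318 = 53.18%.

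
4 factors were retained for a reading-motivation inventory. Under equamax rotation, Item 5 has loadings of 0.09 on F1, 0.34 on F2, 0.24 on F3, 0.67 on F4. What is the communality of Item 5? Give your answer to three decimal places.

h² = 0.09² + 0.34² + 0.24² + 0.67² = 0.0081 + 0.1156 + 0.0576 + 0.4489 = 0.6302

0.630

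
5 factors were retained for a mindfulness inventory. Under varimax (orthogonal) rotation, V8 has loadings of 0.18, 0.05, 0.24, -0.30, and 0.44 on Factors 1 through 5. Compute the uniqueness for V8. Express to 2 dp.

0.62

h² = 0.18² + 0.05² + 0.24² + (-0.30)² + 0.44² = 0.0324 + 0.0025 + 0.0576 + 0.0900 + 0.1936 = 0.3761
Uniqueness u² = 1 − h² = 1 − 0.3761 = 0.6239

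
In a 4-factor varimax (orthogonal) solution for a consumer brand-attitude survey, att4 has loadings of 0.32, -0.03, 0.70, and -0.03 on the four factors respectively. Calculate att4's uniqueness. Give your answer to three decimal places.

0.406

h² = 0.32² + (-0.03)² + 0.70² + (-0.03)² = 0.1024 + 0.0009 + 0.4900 + 0.0009 = 0.5942
Uniqueness u² = 1 − h² = 1 − 0.5942 = 0.4058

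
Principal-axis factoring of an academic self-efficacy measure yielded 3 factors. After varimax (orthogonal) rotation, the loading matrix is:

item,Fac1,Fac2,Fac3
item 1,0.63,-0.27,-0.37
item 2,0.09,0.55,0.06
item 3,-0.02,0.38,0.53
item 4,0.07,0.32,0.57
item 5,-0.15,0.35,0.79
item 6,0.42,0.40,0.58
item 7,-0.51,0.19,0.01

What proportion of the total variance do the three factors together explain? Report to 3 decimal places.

0.502

SS loadings by factor: 0.8693, 0.9408, 1.7069; total = 3.5170.
Total variance with 7 standardized items is 7, so the solution explains 3.5170/7 = 0.5024.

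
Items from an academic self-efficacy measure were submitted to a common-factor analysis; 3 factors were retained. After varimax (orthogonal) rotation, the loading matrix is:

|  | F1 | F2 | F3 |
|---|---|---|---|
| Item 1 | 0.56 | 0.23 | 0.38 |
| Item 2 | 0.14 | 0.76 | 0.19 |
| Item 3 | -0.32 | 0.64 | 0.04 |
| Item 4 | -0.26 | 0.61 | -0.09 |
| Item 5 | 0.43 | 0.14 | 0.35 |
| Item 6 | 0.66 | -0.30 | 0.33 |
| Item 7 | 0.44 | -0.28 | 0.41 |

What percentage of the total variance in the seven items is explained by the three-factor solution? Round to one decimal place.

Communalities: 0.5109, 0.6333, 0.5136, 0.4478, 0.3270, 0.6345, 0.4401; Σh² = 3.5072.
Total variance with 7 standardized items is 7, so the solution explains 3.5072/7 = 0.5010 = 50.10%.

50.1%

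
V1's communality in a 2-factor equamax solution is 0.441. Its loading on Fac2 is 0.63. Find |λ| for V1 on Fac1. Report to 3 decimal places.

Under orthogonal rotation h² = Σλ², so λ_Fac1² = h² − (0.3969) = 0.441 − 0.3969 = 0.0441.
|λ| = √0.0441 = 0.2100.

0.210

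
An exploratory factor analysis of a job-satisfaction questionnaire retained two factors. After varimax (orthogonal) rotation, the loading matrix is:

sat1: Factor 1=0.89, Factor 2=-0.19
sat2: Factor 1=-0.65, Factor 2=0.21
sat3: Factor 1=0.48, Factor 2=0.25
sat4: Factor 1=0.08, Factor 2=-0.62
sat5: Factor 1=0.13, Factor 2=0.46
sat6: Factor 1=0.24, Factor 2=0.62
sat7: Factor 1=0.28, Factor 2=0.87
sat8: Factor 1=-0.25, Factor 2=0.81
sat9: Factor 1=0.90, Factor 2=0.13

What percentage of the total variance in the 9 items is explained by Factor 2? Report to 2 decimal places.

SS loadings for Factor 2 = (-0.19)² + 0.21² + 0.25² + (-0.62)² + 0.46² + 0.62² + 0.87² + 0.81² + 0.13² = 2.5530
With 9 standardized items, total variance = 9. Proportion = 2.5530/9 = 0.2837 → 28.37%.

28.37%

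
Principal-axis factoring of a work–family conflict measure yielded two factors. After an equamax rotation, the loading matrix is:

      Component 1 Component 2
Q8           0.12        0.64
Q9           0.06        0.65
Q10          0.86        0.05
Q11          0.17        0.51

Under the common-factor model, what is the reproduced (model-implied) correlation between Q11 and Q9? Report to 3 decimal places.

r̂ = Σ λ_i·λ_j across factors = (0.17)(0.06) + (0.51)(0.65)
  = +0.0102 +0.3315 = 0.3417

0.342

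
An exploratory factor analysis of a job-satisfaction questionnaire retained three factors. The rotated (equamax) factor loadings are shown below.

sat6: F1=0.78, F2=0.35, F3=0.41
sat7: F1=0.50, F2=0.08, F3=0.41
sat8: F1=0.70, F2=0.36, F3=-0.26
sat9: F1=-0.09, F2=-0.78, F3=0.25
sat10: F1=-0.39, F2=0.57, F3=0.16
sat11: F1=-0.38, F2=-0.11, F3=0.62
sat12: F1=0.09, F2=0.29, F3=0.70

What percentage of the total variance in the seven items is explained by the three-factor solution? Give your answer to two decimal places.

61.65%

Communalities: 0.8990, 0.4245, 0.6872, 0.6790, 0.5026, 0.5409, 0.5822; Σh² = 4.3154.
Total variance with 7 standardized items is 7, so the solution explains 4.3154/7 = 0.6165 = 61.65%.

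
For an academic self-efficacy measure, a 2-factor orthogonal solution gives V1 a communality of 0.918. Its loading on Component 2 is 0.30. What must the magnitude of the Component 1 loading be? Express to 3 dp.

0.910

Under orthogonal rotation h² = Σλ², so λ_Component 1² = h² − (0.0900) = 0.918 − 0.0900 = 0.8280.
|λ| = √0.8280 = 0.9099.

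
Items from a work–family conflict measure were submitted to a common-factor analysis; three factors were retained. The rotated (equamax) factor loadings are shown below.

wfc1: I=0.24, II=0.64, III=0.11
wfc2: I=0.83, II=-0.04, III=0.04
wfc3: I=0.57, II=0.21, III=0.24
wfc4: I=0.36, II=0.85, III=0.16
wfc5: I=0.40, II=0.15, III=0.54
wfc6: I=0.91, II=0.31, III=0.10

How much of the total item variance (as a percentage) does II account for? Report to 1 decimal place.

21.6%

SS loadings for II = 0.64² + (-0.04)² + 0.21² + 0.85² + 0.15² + 0.31² = 1.2964
With 6 standardized items, total variance = 6. Proportion = 1.2964/6 = 0.2161 → 21.61%.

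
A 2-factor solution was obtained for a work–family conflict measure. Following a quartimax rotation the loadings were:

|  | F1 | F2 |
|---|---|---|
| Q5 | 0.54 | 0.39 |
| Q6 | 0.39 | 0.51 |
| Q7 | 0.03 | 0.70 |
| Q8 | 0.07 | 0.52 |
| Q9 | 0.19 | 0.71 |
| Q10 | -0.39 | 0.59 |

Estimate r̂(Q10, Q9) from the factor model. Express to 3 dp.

r̂ = Σ λ_i·λ_j across factors = (-0.39)(0.19) + (0.59)(0.71)
  = -0.0741 +0.4189 = 0.3448

0.345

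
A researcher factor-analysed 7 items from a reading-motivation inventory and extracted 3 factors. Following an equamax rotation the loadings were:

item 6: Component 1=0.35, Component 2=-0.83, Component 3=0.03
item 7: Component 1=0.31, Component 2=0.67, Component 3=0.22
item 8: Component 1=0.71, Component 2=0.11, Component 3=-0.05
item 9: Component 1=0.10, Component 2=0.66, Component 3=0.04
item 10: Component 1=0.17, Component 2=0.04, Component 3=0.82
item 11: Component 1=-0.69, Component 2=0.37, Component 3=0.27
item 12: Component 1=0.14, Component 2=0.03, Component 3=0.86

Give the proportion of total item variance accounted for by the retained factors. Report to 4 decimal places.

Communalities: 0.8123, 0.5934, 0.5187, 0.4472, 0.7029, 0.6859, 0.7601; Σh² = 4.5205.
Total variance with 7 standardized items is 7, so the solution explains 4.5205/7 = 0.6458.

0.6458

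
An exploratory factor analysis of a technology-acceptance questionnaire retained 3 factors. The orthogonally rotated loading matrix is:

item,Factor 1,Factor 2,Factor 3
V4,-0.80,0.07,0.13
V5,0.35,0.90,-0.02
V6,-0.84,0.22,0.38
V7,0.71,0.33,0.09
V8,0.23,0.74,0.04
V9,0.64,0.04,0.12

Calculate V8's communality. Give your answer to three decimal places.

0.602

h² = 0.23² + 0.74² + 0.04² = 0.0529 + 0.5476 + 0.0016 = 0.6021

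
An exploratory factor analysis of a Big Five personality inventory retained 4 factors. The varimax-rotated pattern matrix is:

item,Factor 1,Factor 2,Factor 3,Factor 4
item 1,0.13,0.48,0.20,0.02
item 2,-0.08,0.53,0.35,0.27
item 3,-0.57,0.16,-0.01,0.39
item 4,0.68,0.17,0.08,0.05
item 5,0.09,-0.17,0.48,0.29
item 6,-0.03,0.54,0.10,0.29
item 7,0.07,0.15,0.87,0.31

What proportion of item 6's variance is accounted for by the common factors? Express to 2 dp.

h² = (-0.03)² + 0.54² + 0.10² + 0.29² = 0.0009 + 0.2916 + 0.0100 + 0.0841 = 0.3866

0.39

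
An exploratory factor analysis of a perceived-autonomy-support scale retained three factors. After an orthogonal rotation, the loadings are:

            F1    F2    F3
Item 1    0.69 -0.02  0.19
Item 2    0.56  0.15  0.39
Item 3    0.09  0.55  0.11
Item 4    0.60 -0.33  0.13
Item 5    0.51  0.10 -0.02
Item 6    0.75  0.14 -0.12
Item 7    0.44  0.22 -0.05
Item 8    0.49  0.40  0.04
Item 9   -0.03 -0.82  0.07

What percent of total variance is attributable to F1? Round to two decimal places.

SS loadings for F1 = 0.69² + 0.56² + 0.09² + 0.60² + 0.51² + 0.75² + 0.44² + 0.49² + (-0.03)² = 2.4150
With 9 standardized items, total variance = 9. Proportion = 2.4150/9 = 0.2683 → 26.83%.

26.83%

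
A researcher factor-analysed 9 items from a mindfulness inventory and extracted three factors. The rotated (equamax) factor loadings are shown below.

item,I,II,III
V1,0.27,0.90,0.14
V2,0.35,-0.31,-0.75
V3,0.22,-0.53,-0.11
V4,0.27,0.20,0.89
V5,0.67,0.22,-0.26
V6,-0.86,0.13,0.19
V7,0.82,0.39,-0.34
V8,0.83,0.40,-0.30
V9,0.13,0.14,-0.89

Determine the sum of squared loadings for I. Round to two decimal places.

SS loadings for I = 0.27² + 0.35² + 0.22² + 0.27² + 0.67² + (-0.86)² + 0.82² + 0.83² + 0.13² = 0.0729 + 0.1225 + 0.0484 + 0.0729 + 0.4489 + 0.7396 + 0.6724 + 0.6889 + 0.0169 = 2.8834

2.88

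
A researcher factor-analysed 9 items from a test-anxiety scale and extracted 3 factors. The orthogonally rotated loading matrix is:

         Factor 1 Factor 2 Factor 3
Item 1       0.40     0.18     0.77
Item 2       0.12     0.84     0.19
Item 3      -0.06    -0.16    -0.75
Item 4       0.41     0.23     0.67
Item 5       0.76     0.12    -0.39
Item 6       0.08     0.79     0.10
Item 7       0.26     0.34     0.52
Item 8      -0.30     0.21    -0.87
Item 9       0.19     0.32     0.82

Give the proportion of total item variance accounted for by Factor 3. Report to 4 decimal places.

0.3891

SS loadings for Factor 3 = 0.77² + 0.19² + (-0.75)² + 0.67² + (-0.39)² + 0.10² + 0.52² + (-0.87)² + 0.82² = 3.5022
Proportion of variance = 3.5022 / 9 = 0.3891.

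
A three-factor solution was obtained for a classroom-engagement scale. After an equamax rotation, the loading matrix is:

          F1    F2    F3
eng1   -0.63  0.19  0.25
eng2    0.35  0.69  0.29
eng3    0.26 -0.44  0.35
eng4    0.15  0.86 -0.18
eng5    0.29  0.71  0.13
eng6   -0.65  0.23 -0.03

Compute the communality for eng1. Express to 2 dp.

0.50

h² = (-0.63)² + 0.19² + 0.25² = 0.3969 + 0.0361 + 0.0625 = 0.4955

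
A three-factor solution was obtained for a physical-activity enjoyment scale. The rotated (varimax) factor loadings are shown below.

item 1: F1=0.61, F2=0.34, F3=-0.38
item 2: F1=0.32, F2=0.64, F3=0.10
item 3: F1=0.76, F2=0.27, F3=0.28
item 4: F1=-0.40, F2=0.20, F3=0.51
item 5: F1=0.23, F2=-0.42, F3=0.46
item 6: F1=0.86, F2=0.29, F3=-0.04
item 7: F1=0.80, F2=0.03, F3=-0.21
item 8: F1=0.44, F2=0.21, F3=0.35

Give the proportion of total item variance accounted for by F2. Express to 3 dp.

SS loadings for F2 = 0.34² + 0.64² + 0.27² + 0.20² + (-0.42)² + 0.29² + 0.03² + 0.21² = 0.9436
Proportion of variance = 0.9436 / 8 = 0.1179.

0.118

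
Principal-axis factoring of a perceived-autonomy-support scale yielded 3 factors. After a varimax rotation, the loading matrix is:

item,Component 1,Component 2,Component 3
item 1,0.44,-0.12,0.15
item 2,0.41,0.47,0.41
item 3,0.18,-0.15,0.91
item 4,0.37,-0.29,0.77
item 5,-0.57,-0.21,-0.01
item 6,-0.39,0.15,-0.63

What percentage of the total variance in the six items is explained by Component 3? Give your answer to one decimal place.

33.5%

SS loadings for Component 3 = 0.15² + 0.41² + 0.91² + 0.77² + (-0.01)² + (-0.63)² = 2.0086
With 6 standardized items, total variance = 6. Proportion = 2.0086/6 = 0.3348 → 33.48%.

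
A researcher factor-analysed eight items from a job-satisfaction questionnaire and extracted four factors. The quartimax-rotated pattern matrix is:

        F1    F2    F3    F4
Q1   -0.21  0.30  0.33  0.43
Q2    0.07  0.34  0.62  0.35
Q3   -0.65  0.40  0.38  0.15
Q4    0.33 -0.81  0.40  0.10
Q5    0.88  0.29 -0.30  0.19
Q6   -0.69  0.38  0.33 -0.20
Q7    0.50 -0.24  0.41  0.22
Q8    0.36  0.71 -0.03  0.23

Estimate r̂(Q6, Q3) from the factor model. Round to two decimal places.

r̂ = Σ λ_i·λ_j across factors = (-0.69)(-0.65) + (0.38)(0.40) + (0.33)(0.38) + (-0.20)(0.15)
  = +0.4485 +0.1520 +0.1254 -0.0300 = 0.6959

0.70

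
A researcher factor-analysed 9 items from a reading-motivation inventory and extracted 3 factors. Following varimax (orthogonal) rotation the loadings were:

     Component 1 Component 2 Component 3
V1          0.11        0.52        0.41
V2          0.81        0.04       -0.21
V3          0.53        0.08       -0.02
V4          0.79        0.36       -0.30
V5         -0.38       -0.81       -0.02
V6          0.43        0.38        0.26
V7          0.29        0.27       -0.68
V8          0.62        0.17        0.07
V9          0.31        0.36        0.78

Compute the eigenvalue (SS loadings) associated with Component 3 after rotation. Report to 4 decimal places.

SS loadings for Component 3 = 0.41² + (-0.21)² + (-0.02)² + (-0.30)² + (-0.02)² + 0.26² + (-0.68)² + 0.07² + 0.78² = 0.1681 + 0.0441 + 0.0004 + 0.0900 + 0.0004 + 0.0676 + 0.4624 + 0.0049 + 0.6084 = 1.4463

1.4463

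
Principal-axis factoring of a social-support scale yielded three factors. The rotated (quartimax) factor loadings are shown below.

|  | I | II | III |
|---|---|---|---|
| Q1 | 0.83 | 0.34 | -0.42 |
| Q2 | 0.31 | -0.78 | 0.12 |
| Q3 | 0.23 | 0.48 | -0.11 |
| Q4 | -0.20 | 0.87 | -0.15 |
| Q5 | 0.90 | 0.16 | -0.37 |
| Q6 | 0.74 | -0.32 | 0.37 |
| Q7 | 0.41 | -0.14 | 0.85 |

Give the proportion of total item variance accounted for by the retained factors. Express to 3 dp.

Communalities: 0.9809, 0.7189, 0.2954, 0.8194, 0.9725, 0.7869, 0.9102; Σh² = 5.4842.
Total variance with 7 standardized items is 7, so the solution explains 5.4842/7 = 0.7835.

0.783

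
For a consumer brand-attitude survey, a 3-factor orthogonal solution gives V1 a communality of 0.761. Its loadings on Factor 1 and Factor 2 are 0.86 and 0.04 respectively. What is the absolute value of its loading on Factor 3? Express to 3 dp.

Under orthogonal rotation h² = Σλ², so λ_Factor 3² = h² − (0.7412) = 0.761 − 0.7412 = 0.0198.
|λ| = √0.0198 = 0.1407.

0.141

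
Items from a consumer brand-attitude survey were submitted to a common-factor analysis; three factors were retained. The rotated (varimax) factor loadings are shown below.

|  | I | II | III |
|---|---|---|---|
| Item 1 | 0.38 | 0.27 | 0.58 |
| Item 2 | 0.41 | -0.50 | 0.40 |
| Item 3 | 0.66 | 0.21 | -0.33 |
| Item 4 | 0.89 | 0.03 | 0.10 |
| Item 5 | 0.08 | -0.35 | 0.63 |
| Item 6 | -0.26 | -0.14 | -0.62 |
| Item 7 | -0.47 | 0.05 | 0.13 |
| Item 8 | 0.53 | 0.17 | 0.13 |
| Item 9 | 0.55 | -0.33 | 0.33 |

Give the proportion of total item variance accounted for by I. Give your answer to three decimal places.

0.269

SS loadings for I = 0.38² + 0.41² + 0.66² + 0.89² + 0.08² + (-0.26)² + (-0.47)² + 0.53² + 0.55² = 2.4185
Proportion of variance = 2.4185 / 9 = 0.2687.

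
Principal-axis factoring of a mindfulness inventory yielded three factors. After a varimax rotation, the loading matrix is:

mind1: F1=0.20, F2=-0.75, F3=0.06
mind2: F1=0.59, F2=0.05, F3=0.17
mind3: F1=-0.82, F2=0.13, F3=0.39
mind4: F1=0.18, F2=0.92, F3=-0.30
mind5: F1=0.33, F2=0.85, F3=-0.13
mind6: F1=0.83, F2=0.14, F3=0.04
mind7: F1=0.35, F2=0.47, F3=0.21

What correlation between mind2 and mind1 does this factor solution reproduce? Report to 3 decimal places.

r̂ = Σ λ_i·λ_j across factors = (0.59)(0.20) + (0.05)(-0.75) + (0.17)(0.06)
  = +0.1180 -0.0375 +0.0102 = 0.0907

0.091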